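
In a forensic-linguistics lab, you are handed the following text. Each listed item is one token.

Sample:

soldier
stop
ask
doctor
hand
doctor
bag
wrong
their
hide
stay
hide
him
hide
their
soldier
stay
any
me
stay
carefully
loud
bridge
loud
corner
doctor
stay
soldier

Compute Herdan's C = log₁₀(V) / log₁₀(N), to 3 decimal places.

0.850

N = 28, V = 17.
log₁₀(V) = 1.230449, log₁₀(N) = 1.447158
C = 1.230449 / 1.447158 = 0.850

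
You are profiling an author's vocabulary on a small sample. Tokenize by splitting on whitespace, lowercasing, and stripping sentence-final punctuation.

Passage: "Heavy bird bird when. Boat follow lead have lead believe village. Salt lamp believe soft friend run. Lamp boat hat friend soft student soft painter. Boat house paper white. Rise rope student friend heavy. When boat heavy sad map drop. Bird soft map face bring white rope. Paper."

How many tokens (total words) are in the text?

48

Tokens: heavy, bird, bird, when, boat, follow, lead, have, lead, believe, village, salt, lamp, believe, soft, friend, run, lamp, boat, hat, friend, soft, student, soft, painter, boat, house, paper, white, rise, rope, student, friend, heavy, when, boat, heavy, sad, map, drop, bird, soft, map, face, bring, white, rope, paper
N = 48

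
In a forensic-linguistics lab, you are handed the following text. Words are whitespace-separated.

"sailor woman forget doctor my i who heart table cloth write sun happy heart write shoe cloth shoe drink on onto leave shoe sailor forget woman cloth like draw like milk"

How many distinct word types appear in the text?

Distinct types: {cloth, doctor, draw, drink, forget, happy, heart, i, leave, like, milk, my, on, onto, sailor, shoe, sun, table, who, woman, write}
V = 21

21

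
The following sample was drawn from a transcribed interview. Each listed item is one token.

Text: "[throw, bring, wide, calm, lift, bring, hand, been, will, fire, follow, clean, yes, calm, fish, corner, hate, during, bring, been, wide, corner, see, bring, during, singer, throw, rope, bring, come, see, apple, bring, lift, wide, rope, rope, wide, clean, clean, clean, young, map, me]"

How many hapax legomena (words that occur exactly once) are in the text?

Frequencies: bring:6, wide:4, clean:4, rope:3, throw:2, calm:2, lift:2, been:2, corner:2, during:2, see:2, hand:1, will:1, fire:1, follow:1, yes:1, fish:1, hate:1, singer:1, come:1, … (4 more, each freq 1)
Hapax (freq=1): apple, come, fire, fish, follow, hand, hate, map, me, singer, will, yes, young

13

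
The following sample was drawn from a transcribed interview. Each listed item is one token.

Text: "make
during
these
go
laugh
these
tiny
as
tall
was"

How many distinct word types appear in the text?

Distinct types: {as, during, go, laugh, make, tall, these, tiny, was}
V = 9

9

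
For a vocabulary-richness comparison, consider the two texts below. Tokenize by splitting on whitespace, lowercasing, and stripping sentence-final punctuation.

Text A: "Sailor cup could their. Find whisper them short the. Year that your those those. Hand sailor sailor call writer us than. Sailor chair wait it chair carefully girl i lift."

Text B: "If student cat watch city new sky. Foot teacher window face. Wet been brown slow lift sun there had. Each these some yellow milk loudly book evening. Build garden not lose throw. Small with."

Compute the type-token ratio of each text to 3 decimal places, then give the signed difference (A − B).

-0.167

TTR(A) = 25/30 = 0.833
TTR(B) = 34/34 = 1.000
Difference = 0.833 − 1.000 = -0.167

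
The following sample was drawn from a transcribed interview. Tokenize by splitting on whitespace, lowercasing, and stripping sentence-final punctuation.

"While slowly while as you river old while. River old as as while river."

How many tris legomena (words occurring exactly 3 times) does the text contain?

Frequencies: while:4, as:3, river:3, old:2, slowly:1, you:1
Words with frequency 3: as, river

2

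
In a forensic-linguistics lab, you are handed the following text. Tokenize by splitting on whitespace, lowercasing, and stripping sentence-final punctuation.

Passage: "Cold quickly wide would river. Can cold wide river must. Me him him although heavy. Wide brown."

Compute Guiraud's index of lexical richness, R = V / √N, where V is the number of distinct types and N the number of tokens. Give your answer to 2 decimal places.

2.91

N = 17, V = 12.
√N = 4.123106
R = 12 / 4.123106 = 2.91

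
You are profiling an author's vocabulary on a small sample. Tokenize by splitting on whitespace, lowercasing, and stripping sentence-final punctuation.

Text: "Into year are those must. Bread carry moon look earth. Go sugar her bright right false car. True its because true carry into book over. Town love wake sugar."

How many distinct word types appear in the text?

25

Distinct types: {are, because, book, bread, bright, car, carry, earth, false, go, her, into, its, look, love, moon, must, over, right, sugar, those, town, true, wake, year}
V = 25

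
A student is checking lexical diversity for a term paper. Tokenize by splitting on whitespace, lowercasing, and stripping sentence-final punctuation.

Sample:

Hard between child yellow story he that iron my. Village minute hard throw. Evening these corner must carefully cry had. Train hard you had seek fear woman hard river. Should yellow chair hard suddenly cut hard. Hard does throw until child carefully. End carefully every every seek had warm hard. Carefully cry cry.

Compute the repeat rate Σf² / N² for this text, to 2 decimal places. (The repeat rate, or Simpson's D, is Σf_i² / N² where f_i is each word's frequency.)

0.05

Frequencies: hard:8, carefully:4, cry:3, had:3, child:2, yellow:2, throw:2, seek:2, every:2, between:1, story:1, he:1, that:1, iron:1, my:1, village:1, minute:1, evening:1, these:1, corner:1, … (14 more, each freq 1)
Σf² = 143; N² = 2809
Repeat rate = 143 / 2809 = 0.05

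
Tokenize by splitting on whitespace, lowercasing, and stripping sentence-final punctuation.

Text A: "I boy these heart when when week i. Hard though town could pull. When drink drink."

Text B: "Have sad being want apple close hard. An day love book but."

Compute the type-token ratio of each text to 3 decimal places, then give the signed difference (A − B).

TTR(A) = 12/16 = 0.750
TTR(B) = 12/12 = 1.000
Difference = 0.750 − 1.000 = -0.250

-0.250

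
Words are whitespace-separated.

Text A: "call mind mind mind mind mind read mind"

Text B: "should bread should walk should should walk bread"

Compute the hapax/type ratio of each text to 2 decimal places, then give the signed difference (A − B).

0.67

A: hapax=2, V=3, ratio=0.67
B: hapax=0, V=3, ratio=0.00
Difference = 0.67 − 0.00 = 0.67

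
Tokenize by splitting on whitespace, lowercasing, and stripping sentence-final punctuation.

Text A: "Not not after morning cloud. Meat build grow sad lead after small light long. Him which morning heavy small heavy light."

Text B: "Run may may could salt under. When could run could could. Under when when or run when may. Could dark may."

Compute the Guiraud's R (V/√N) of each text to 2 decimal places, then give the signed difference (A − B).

1.52

A: V=15, N=21, R=3.27
B: V=8, N=21, R=1.75
Difference = 3.27 − 1.75 = 1.52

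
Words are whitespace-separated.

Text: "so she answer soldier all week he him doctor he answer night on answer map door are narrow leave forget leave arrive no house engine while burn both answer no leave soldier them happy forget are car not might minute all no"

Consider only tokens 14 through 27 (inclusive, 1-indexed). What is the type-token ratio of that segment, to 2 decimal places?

Segment tokens 14–27: answer, map, door, are, narrow, leave, forget, leave, arrive, no, house, engine, while, burn
Segment N = 14, segment V = 13.
TTR = 13 / 14 = 0.93

0.93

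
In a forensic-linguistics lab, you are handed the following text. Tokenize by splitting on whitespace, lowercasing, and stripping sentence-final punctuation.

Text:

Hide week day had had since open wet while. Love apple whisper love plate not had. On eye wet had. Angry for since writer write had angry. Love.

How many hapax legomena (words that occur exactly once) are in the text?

Frequencies: had:5, love:3, since:2, wet:2, angry:2, hide:1, week:1, day:1, open:1, while:1, apple:1, whisper:1, plate:1, not:1, on:1, eye:1, for:1, writer:1, write:1
Hapax (freq=1): apple, day, eye, for, hide, not, on, open, plate, week, while, whisper, write, writer

14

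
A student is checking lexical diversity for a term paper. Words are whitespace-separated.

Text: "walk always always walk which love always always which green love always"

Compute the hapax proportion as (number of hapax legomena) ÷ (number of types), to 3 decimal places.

Frequencies: always:5, walk:2, which:2, love:2, green:1
Hapax count = 1; type count = 5.
Ratio = 1 / 5 = 0.200

0.200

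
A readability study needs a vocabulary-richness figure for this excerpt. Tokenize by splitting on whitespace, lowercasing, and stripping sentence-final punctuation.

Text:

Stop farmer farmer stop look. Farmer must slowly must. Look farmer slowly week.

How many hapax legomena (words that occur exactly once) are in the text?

Frequencies: farmer:4, stop:2, look:2, must:2, slowly:2, week:1
Hapax (freq=1): week

1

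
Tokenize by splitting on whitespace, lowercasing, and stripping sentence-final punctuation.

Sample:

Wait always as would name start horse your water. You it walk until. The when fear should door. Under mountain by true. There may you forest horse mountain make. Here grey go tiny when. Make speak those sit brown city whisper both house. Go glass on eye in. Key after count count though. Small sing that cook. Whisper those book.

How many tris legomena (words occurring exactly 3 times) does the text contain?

0

Frequencies: horse:2, you:2, when:2, mountain:2, make:2, go:2, those:2, whisper:2, count:2, wait:1, always:1, as:1, would:1, name:1, start:1, your:1, water:1, it:1, walk:1, until:1, … (31 more, each freq 1)
Words with frequency 3: (none)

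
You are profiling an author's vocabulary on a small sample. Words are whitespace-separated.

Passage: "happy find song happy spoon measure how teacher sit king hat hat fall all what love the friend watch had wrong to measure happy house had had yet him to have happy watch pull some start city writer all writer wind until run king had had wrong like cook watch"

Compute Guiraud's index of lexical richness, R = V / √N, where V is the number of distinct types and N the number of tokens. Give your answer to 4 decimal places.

4.8083

N = 50, V = 34.
√N = 7.071068
R = 34 / 7.071068 = 4.8083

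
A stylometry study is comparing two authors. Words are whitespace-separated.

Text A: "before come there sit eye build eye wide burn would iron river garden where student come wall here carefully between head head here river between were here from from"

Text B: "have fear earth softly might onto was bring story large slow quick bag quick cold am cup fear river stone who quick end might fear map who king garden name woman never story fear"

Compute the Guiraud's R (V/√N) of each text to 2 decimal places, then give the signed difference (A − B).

-0.56

A: V=21, N=29, R=3.90
B: V=26, N=34, R=4.46
Difference = 3.90 − 4.46 = -0.56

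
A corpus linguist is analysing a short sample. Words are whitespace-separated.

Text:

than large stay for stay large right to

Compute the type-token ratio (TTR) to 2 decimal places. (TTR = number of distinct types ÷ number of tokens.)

N = 8 tokens, V = 6 types.
TTR = V / N = 6 / 8 = 0.75

0.75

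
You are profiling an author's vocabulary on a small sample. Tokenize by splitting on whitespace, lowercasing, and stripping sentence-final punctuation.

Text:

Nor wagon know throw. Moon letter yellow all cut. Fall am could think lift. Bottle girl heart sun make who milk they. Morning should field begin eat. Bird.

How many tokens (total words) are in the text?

28

Tokens: nor, wagon, know, throw, moon, letter, yellow, all, cut, fall, am, could, think, lift, bottle, girl, heart, sun, make, who, milk, they, morning, should, field, begin, eat, bird
N = 28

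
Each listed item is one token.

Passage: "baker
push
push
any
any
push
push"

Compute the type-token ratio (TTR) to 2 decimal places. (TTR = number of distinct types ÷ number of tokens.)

0.43

N = 7 tokens, V = 3 types.
TTR = V / N = 3 / 7 = 0.43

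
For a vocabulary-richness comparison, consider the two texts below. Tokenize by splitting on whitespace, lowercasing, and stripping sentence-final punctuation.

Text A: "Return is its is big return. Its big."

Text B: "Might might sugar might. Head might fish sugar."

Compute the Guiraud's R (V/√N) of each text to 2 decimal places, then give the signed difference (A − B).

0.00

A: V=4, N=8, R=1.41
B: V=4, N=8, R=1.41
Difference = 1.41 − 1.41 = 0.00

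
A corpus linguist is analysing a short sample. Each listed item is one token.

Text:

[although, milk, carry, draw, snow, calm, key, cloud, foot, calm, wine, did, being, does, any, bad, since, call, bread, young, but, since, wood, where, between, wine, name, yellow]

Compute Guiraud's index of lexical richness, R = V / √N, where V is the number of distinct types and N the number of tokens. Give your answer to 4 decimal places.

4.7246

N = 28, V = 25.
√N = 5.291503
R = 25 / 5.291503 = 4.7246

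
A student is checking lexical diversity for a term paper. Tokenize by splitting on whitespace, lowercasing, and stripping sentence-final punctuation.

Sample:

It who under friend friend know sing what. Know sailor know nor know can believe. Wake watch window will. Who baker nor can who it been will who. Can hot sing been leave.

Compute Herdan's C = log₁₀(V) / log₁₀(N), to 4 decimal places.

0.8421

N = 33, V = 19.
log₁₀(V) = 1.278754, log₁₀(N) = 1.518514
C = 1.278754 / 1.518514 = 0.8421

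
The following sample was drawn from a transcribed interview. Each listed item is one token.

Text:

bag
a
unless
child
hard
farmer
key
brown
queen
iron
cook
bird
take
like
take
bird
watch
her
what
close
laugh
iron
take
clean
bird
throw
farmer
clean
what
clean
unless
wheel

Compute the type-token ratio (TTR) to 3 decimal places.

N = 32 tokens, V = 22 types.
TTR = V / N = 22 / 32 = 0.688

0.688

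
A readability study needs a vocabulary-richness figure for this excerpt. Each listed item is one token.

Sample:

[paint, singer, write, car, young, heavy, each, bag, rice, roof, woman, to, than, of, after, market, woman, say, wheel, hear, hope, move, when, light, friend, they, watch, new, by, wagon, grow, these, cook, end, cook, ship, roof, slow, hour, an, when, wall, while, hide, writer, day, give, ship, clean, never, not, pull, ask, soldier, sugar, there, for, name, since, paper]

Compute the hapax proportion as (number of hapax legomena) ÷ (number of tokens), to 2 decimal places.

0.83

Frequencies: roof:2, woman:2, when:2, cook:2, ship:2, paint:1, singer:1, write:1, car:1, young:1, heavy:1, each:1, bag:1, rice:1, to:1, than:1, of:1, after:1, market:1, say:1, … (35 more, each freq 1)
Hapax count = 50; token count = 60.
Ratio = 50 / 60 = 0.83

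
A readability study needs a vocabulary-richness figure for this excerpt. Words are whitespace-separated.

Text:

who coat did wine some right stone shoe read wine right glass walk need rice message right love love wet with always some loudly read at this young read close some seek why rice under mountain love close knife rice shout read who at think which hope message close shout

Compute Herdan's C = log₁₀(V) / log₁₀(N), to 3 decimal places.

0.886

N = 50, V = 32.
log₁₀(V) = 1.505150, log₁₀(N) = 1.698970
C = 1.505150 / 1.698970 = 0.886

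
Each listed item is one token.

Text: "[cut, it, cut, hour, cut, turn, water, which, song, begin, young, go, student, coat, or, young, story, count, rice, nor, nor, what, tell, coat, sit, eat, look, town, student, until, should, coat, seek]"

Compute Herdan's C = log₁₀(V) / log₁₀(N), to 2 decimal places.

0.93

N = 33, V = 26.
log₁₀(V) = 1.414973, log₁₀(N) = 1.518514
C = 1.414973 / 1.518514 = 0.93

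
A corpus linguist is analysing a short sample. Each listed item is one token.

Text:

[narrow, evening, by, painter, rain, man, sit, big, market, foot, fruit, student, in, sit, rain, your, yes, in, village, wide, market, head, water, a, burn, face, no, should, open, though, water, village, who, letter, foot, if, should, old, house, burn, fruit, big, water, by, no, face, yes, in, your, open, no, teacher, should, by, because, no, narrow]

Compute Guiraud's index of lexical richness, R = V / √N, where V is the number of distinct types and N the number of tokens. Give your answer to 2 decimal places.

4.37

N = 57, V = 33.
√N = 7.549834
R = 33 / 7.549834 = 4.37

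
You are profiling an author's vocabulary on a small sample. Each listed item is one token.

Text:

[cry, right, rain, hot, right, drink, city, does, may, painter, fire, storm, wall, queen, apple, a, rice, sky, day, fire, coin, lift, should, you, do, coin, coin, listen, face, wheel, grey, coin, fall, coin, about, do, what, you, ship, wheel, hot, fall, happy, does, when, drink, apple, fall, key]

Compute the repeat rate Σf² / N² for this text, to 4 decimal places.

Frequencies: coin:5, fall:3, right:2, hot:2, drink:2, does:2, fire:2, apple:2, you:2, do:2, wheel:2, cry:1, rain:1, city:1, may:1, painter:1, storm:1, wall:1, queen:1, a:1, … (14 more, each freq 1)
Σf² = 93; N² = 2401
Repeat rate = 93 / 2401 = 0.0387

0.0387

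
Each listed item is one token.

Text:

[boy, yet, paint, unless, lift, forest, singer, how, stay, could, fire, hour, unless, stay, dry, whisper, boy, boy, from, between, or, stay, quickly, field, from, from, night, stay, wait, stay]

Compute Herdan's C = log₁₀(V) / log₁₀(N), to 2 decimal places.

N = 30, V = 21.
log₁₀(V) = 1.322219, log₁₀(N) = 1.477121
C = 1.322219 / 1.477121 = 0.90

0.90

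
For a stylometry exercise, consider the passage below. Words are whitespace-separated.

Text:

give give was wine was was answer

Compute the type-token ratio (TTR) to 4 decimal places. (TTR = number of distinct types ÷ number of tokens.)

N = 7 tokens, V = 4 types.
TTR = V / N = 4 / 7 = 0.5714

0.5714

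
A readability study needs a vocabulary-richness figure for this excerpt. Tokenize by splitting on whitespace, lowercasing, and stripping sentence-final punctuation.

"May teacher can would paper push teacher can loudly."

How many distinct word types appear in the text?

Distinct types: {can, loudly, may, paper, push, teacher, would}
V = 7

7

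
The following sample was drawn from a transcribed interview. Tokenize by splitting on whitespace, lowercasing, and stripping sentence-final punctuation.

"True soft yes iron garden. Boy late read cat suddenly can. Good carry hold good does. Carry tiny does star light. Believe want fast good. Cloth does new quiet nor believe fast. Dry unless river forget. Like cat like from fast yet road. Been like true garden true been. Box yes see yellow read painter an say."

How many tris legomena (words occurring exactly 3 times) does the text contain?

5

Frequencies: true:3, good:3, does:3, fast:3, like:3, yes:2, garden:2, read:2, cat:2, carry:2, believe:2, been:2, soft:1, iron:1, boy:1, late:1, suddenly:1, can:1, hold:1, tiny:1, … (20 more, each freq 1)
Words with frequency 3: does, fast, good, like, true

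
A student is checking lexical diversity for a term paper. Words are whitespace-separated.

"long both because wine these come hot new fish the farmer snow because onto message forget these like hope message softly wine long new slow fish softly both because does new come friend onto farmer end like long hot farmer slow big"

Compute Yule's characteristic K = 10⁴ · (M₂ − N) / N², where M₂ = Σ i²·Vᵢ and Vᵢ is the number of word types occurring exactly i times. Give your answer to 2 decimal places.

Frequencies: long:3, because:3, new:3, farmer:3, both:2, wine:2, these:2, come:2, hot:2, fish:2, onto:2, message:2, like:2, softly:2, slow:2, the:1, snow:1, forget:1, hope:1, does:1, … (3 more, each freq 1)
N = 42. Frequency spectrum: V_1=8, V_2=11, V_3=4
M₂ = 1²·8 + 2²·11 + 3²·4 = 88
K = 10000 × (88 − 42) / 42² = 260.77

260.77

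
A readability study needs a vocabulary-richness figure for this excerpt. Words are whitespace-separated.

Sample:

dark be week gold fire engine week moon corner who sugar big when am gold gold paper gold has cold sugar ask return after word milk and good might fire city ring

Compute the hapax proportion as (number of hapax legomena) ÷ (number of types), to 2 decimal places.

Frequencies: gold:4, week:2, fire:2, sugar:2, dark:1, be:1, engine:1, moon:1, corner:1, who:1, big:1, when:1, am:1, paper:1, has:1, cold:1, ask:1, return:1, after:1, word:1, … (6 more, each freq 1)
Hapax count = 22; type count = 26.
Ratio = 22 / 26 = 0.85

0.85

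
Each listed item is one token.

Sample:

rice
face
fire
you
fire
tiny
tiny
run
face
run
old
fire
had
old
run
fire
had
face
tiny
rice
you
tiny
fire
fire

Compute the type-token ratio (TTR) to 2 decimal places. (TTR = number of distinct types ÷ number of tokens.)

N = 24 tokens, V = 8 types.
TTR = V / N = 8 / 24 = 0.33

0.33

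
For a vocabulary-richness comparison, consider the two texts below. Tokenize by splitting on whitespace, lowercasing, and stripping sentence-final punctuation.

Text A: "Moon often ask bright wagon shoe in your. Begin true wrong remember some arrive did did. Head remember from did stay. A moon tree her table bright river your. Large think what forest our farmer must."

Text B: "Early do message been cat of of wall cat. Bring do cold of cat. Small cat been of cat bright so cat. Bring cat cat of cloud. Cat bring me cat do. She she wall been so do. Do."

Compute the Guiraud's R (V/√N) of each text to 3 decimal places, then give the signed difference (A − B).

A: V=30, N=36, R=5.000
B: V=15, N=39, R=2.402
Difference = 5.000 − 2.402 = 2.598

2.598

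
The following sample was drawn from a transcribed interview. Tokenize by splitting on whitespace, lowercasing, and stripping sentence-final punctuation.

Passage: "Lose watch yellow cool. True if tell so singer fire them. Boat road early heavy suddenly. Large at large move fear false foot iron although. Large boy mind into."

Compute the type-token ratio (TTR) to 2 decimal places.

N = 29 tokens, V = 27 types.
TTR = V / N = 27 / 29 = 0.93

0.93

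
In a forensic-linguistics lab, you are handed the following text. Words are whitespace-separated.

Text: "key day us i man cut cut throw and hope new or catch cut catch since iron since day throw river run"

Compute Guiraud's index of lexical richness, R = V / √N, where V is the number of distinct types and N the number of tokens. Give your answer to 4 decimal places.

N = 22, V = 16.
√N = 4.690416
R = 16 / 4.690416 = 3.4112

3.4112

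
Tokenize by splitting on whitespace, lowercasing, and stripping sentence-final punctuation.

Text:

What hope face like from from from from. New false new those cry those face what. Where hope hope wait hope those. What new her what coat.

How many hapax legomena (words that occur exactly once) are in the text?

Frequencies: what:4, hope:4, from:4, new:3, those:3, face:2, like:1, false:1, cry:1, where:1, wait:1, her:1, coat:1
Hapax (freq=1): coat, cry, false, her, like, wait, where

7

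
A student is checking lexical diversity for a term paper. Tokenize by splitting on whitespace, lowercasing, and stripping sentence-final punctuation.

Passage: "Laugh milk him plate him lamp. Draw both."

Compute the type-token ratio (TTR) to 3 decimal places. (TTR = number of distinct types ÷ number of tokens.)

N = 8 tokens, V = 7 types.
TTR = V / N = 7 / 8 = 0.875

0.875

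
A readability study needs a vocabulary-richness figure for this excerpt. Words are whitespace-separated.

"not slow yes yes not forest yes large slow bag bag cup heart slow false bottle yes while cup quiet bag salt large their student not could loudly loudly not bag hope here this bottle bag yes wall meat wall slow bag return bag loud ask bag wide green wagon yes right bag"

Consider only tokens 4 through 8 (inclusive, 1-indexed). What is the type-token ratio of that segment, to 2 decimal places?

0.80

Segment tokens 4–8: yes, not, forest, yes, large
Segment N = 5, segment V = 4.
TTR = 4 / 5 = 0.80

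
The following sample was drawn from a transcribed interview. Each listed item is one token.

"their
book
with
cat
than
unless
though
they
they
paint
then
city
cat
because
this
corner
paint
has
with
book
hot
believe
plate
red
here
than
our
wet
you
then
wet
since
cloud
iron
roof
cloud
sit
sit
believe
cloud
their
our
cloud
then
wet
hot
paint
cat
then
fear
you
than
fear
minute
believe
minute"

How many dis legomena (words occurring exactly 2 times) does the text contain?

10

Frequencies: then:4, cloud:4, cat:3, than:3, paint:3, believe:3, wet:3, their:2, book:2, with:2, they:2, hot:2, our:2, you:2, sit:2, fear:2, minute:2, unless:1, though:1, city:1, … (10 more, each freq 1)
Words with frequency 2: book, fear, hot, minute, our, sit, their, they, with, you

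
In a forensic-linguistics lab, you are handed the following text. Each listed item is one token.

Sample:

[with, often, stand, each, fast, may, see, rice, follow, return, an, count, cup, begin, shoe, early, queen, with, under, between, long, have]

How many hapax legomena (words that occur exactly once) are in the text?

20

Frequencies: with:2, often:1, stand:1, each:1, fast:1, may:1, see:1, rice:1, follow:1, return:1, an:1, count:1, cup:1, begin:1, shoe:1, early:1, queen:1, under:1, between:1, long:1, … (1 more, each freq 1)
Hapax (freq=1): an, begin, between, count, cup, each, early, fast, follow, have, long, may, often, queen, return, rice, see, shoe, stand, under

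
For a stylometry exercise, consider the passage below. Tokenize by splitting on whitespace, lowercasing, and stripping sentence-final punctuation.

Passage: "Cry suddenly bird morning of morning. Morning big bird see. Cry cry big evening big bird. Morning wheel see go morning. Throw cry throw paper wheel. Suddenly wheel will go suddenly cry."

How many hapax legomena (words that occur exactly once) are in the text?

Frequencies: cry:5, morning:5, suddenly:3, bird:3, big:3, wheel:3, see:2, go:2, throw:2, of:1, evening:1, paper:1, will:1
Hapax (freq=1): evening, of, paper, will

4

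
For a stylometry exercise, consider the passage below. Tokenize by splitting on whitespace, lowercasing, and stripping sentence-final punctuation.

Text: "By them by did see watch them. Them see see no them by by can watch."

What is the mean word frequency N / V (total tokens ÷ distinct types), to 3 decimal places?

N = 16 tokens, V = 7 types.
Mean frequency = N / V = 16 / 7 = 2.286

2.286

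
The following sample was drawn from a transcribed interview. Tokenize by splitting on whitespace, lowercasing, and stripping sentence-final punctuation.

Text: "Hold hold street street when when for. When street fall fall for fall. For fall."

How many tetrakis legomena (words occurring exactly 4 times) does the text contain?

1

Frequencies: fall:4, street:3, when:3, for:3, hold:2
Words with frequency 4: fall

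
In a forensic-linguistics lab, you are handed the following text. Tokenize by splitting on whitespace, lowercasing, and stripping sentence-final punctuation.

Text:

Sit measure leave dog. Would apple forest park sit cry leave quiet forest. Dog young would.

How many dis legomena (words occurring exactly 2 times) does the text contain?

Frequencies: sit:2, leave:2, dog:2, would:2, forest:2, measure:1, apple:1, park:1, cry:1, quiet:1, young:1
Words with frequency 2: dog, forest, leave, sit, would

5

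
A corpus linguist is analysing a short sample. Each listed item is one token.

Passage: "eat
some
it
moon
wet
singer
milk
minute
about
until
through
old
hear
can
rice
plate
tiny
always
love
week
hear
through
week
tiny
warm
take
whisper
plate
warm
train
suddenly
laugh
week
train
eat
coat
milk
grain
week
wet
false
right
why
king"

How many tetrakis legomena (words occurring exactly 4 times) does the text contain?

Frequencies: week:4, eat:2, wet:2, milk:2, through:2, hear:2, plate:2, tiny:2, warm:2, train:2, some:1, it:1, moon:1, singer:1, minute:1, about:1, until:1, old:1, can:1, rice:1, … (12 more, each freq 1)
Words with frequency 4: week

1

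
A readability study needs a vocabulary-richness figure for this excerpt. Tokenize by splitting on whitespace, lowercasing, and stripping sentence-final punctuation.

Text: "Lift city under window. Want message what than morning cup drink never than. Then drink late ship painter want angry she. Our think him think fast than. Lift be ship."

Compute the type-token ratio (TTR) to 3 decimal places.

0.767

N = 30 tokens, V = 23 types.
TTR = V / N = 23 / 30 = 0.767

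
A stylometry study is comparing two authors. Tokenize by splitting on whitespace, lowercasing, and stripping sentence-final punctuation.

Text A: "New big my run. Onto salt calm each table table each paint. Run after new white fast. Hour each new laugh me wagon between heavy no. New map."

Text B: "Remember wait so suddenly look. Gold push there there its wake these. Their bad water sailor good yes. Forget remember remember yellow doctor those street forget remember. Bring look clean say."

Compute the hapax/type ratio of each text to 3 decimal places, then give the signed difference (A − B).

-0.030

A: hapax=17, V=21, ratio=0.810
B: hapax=21, V=25, ratio=0.840
Difference = 0.810 − 0.840 = -0.030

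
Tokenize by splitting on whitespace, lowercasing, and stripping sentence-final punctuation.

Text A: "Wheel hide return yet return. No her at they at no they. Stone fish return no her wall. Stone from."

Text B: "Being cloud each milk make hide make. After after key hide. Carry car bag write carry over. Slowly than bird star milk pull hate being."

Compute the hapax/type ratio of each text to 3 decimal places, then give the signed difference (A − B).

A: hapax=6, V=12, ratio=0.500
B: hapax=13, V=19, ratio=0.684
Difference = 0.500 − 0.684 = -0.184

-0.184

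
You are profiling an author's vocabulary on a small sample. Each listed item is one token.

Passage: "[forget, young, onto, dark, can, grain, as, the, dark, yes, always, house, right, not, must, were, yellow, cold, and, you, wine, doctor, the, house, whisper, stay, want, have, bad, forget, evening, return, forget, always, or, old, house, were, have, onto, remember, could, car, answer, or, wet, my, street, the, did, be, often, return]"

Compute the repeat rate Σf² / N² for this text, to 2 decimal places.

0.03

Frequencies: forget:3, the:3, house:3, onto:2, dark:2, always:2, were:2, have:2, return:2, or:2, young:1, can:1, grain:1, as:1, yes:1, right:1, not:1, must:1, yellow:1, cold:1, … (20 more, each freq 1)
Σf² = 85; N² = 2809
Repeat rate = 85 / 2809 = 0.03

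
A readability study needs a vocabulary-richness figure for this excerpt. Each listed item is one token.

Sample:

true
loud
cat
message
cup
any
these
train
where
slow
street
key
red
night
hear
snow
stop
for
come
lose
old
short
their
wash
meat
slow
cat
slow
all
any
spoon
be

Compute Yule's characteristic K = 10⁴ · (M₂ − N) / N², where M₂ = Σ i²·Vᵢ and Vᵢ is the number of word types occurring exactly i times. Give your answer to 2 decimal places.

Frequencies: slow:3, cat:2, any:2, true:1, loud:1, message:1, cup:1, these:1, train:1, where:1, street:1, key:1, red:1, night:1, hear:1, snow:1, stop:1, for:1, come:1, lose:1, … (8 more, each freq 1)
N = 32. Frequency spectrum: V_1=25, V_2=2, V_3=1
M₂ = 1²·25 + 2²·2 + 3²·1 = 42
K = 10000 × (42 − 32) / 32² = 97.66

97.66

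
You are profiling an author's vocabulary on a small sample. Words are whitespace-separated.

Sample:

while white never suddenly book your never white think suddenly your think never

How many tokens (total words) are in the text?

Tokens: while, white, never, suddenly, book, your, never, white, think, suddenly, your, think, never
N = 13

13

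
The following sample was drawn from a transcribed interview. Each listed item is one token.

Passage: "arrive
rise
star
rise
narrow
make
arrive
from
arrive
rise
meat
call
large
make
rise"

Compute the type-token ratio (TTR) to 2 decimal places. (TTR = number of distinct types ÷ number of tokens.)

0.60

N = 15 tokens, V = 9 types.
TTR = V / N = 9 / 15 = 0.60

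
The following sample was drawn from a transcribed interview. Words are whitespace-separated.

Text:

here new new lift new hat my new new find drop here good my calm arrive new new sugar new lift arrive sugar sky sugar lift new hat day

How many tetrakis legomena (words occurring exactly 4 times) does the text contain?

Frequencies: new:9, lift:3, sugar:3, here:2, hat:2, my:2, arrive:2, find:1, drop:1, good:1, calm:1, sky:1, day:1
Words with frequency 4: (none)

0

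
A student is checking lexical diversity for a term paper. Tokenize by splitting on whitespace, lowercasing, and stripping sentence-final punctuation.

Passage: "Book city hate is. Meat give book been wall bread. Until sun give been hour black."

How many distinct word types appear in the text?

13

Distinct types: {been, black, book, bread, city, give, hate, hour, is, meat, sun, until, wall}
V = 13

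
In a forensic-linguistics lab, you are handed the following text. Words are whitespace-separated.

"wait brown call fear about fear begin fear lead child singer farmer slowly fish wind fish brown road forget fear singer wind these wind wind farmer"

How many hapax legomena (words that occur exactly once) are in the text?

10

Frequencies: fear:4, wind:4, brown:2, singer:2, farmer:2, fish:2, wait:1, call:1, about:1, begin:1, lead:1, child:1, slowly:1, road:1, forget:1, these:1
Hapax (freq=1): about, begin, call, child, forget, lead, road, slowly, these, wait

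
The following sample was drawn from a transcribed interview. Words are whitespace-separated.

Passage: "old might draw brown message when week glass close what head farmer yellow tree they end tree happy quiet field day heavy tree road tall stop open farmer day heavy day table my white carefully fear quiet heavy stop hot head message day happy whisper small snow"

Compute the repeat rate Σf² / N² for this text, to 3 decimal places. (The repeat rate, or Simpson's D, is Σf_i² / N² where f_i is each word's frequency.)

Frequencies: day:4, tree:3, heavy:3, message:2, head:2, farmer:2, happy:2, quiet:2, stop:2, old:1, might:1, draw:1, brown:1, when:1, week:1, glass:1, close:1, what:1, yellow:1, they:1, … (14 more, each freq 1)
Σf² = 83; N² = 2209
Repeat rate = 83 / 2209 = 0.038

0.038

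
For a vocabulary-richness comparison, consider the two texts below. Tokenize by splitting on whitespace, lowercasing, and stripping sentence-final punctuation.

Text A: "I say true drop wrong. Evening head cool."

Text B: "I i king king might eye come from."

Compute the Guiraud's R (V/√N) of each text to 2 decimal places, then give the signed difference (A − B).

A: V=8, N=8, R=2.83
B: V=6, N=8, R=2.12
Difference = 2.83 − 2.12 = 0.71

0.71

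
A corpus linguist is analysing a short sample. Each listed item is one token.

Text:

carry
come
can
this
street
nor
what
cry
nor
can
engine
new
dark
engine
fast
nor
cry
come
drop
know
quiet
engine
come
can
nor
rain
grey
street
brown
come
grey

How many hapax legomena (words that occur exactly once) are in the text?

11

Frequencies: come:4, nor:4, can:3, engine:3, street:2, cry:2, grey:2, carry:1, this:1, what:1, new:1, dark:1, fast:1, drop:1, know:1, quiet:1, rain:1, brown:1
Hapax (freq=1): brown, carry, dark, drop, fast, know, new, quiet, rain, this, what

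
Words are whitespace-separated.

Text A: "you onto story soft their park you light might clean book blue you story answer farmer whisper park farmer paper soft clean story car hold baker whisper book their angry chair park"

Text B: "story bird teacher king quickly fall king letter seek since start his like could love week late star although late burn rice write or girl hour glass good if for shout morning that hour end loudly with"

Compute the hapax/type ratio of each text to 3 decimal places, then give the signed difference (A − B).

-0.362

A: hapax=11, V=20, ratio=0.550
B: hapax=31, V=34, ratio=0.912
Difference = 0.550 − 0.912 = -0.362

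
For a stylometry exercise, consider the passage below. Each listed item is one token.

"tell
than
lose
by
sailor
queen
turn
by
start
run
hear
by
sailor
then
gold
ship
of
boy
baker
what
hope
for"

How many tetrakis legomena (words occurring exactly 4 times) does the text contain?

0

Frequencies: by:3, sailor:2, tell:1, than:1, lose:1, queen:1, turn:1, start:1, run:1, hear:1, then:1, gold:1, ship:1, of:1, boy:1, baker:1, what:1, hope:1, for:1
Words with frequency 4: (none)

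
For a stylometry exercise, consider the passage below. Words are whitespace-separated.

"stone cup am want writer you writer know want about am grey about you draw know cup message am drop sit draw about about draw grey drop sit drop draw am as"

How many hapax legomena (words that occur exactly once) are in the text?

Frequencies: am:4, about:4, draw:4, drop:3, cup:2, want:2, writer:2, you:2, know:2, grey:2, sit:2, stone:1, message:1, as:1
Hapax (freq=1): as, message, stone

3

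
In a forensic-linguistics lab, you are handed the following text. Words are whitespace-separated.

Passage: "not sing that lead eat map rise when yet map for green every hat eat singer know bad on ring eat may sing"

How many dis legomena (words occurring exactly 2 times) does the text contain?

Frequencies: eat:3, sing:2, map:2, not:1, that:1, lead:1, rise:1, when:1, yet:1, for:1, green:1, every:1, hat:1, singer:1, know:1, bad:1, on:1, ring:1, may:1
Words with frequency 2: map, sing

2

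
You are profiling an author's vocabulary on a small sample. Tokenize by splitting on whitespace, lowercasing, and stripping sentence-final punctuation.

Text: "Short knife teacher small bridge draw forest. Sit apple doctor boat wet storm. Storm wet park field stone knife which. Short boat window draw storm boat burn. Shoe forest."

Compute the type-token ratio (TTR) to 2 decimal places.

0.69

N = 29 tokens, V = 20 types.
TTR = V / N = 20 / 29 = 0.69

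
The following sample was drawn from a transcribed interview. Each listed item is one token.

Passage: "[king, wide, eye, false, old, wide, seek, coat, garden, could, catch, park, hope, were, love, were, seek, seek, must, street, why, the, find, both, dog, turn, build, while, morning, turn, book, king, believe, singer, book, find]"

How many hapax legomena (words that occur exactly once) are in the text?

Frequencies: seek:3, king:2, wide:2, were:2, find:2, turn:2, book:2, eye:1, false:1, old:1, coat:1, garden:1, could:1, catch:1, park:1, hope:1, love:1, must:1, street:1, why:1, … (8 more, each freq 1)
Hapax (freq=1): believe, both, build, catch, coat, could, dog, eye, false, garden, hope, love, morning, must, old, park, singer, street, the, while, why

21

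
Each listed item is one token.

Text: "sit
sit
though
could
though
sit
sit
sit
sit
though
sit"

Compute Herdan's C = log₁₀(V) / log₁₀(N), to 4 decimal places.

N = 11, V = 3.
log₁₀(V) = 0.477121, log₁₀(N) = 1.041393
C = 0.477121 / 1.041393 = 0.4582

0.4582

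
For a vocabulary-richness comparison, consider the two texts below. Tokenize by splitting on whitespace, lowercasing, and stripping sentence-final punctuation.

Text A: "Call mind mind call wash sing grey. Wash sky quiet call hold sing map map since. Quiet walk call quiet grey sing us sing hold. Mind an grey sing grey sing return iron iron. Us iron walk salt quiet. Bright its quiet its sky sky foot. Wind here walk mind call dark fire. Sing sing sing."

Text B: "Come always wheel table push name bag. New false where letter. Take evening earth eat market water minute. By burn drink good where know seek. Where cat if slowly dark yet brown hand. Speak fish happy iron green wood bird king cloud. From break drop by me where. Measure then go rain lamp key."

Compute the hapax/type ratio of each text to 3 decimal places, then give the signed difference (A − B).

-0.525

A: hapax=10, V=23, ratio=0.435
B: hapax=48, V=50, ratio=0.960
Difference = 0.435 − 0.960 = -0.525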